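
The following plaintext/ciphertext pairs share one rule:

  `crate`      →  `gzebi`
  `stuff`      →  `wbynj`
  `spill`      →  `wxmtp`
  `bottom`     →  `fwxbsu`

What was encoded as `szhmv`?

Shifts by position in crate: pos 0: c→g (+4), pos 1: r→z (+8), pos 2: a→e (+4), pos 3: t→b (+8) — repeating every 2. A repeating key of period 2 is used — shifts +4, +8 over and over.
Undoing it on szhmv: s−4=o, z−8=r, h−4=d, m−8=e, v−4=r.

order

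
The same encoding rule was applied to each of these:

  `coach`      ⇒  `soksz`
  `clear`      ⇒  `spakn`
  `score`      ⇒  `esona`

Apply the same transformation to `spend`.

c(2)→s(18) and o(14)→o(14) fit y≡17x+10 (mod 26); the inverse of 17 mod 26 is 23. Treating letters as 0–25, the rule is x ↦ 17x + 10 (mod 26).
For spend: s(18)→17·18+10≡4=e; p(15)→17·15+10≡5=f; e(4)→17·4+10≡0=a; n(13)→17·13+10≡23=x; d(3)→17·3+10≡9=j (all mod 26).

efaxj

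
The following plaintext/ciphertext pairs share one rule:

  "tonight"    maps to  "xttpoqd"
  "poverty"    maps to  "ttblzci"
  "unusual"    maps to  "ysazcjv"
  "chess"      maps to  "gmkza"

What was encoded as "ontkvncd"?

kindness

Each letter shifts forward by (position + 4), i.e. 4, 5, 6, … — the shift grows by one for each successive letter.
Decoding ontkvncd: o−4=k, n−5=i, t−6=n, k−7=d, v−8=n, n−9=e, c−10=s, d−11=s.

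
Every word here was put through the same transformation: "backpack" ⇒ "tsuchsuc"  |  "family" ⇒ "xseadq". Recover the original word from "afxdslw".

Compare letters: b→t is +18, a→s is +18, c→u is +18 — a constant shift. This is a Caesar cipher with shift 18.
Reversing it on afxdslw: a−18=i, f−18=n, x−18=f, d−18=l, s−18=a, l−18=t, w−18=e.

inflate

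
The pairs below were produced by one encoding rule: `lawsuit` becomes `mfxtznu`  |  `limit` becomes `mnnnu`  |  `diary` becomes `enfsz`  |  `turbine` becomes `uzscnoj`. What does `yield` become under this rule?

znjme

The rule splits by letter class: vowels +5, consonants +1.
On yield: y(cons)+1=z, i(vowel)+5=n, e(vowel)+5=j, l(cons)+1=m, d(cons)+1=e.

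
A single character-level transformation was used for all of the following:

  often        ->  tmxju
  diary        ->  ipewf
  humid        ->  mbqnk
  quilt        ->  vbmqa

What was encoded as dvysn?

young

The shifts repeat in a cycle of length 3: positions 0,1,… shift by +5, +7, +4, then the pattern repeats.
Reversing it on dvysn: d−5=y, v−7=o, y−4=u, s−5=n, n−7=g.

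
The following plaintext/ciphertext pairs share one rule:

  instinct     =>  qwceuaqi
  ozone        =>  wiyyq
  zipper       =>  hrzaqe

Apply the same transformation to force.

nxbnq

In instinct: i→q is +8, n→w is +9, s→c is +10, t→e is +11 — the shift increases by 1 each position. The shift increases by 1 at each position, starting from +8: 8, 9, 10, ….
Applying it to force: f+8=n, o+9=x, r+10=b, c+11=n, e+12=q.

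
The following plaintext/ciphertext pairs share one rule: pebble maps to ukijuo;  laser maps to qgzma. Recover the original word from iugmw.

Letter i (0-indexed) is shifted by i+5, so successive shifts are 5, 6, 7, ….
Undoing it on iugmw: i−5=d, u−6=o, g−7=z, m−8=e, w−9=n.

dozen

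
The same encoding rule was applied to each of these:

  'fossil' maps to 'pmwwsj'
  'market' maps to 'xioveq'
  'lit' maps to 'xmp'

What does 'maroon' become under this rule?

The output letters match the input read backwards, each shifted +4: fossil reversed is lissof. Read the word backwards and shift each letter +4.
On maroon: reverse → nooram; then shift: n+4=r, o+4=s, o+4=s, r+4=v, a+4=e, m+4=q.

rssveq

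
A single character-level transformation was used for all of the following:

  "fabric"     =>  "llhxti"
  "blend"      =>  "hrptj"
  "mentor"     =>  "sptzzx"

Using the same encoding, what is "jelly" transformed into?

pprre

Vowels shift forward by 11 and consonants shift forward by 6.
Applying it to jelly: j(cons)+6=p, e(vowel)+11=p, l(cons)+6=r, l(cons)+6=r, y(cons)+6=e.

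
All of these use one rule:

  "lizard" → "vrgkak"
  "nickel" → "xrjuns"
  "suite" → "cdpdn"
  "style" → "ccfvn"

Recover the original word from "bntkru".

remain

It's a Vigenère-style cipher with numeric key [10,9,7]: position i shifts by key[i mod 3].
Decoding bntkru: b−10=r, n−9=e, t−7=m, k−10=a, r−9=i, u−7=n.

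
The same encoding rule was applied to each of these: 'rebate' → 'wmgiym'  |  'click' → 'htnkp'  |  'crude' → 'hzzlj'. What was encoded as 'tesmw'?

A repeating key of period 2 is used — shifts +5, +8 over and over.
Undoing it on tesmw: t−5=o, e−8=w, s−5=n, m−8=e, w−5=r.

owner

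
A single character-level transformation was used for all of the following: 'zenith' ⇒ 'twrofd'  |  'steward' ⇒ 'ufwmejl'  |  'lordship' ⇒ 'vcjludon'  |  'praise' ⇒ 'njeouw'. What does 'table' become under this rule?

z(25)→t(19) and e(4)→w(22) fit y≡11x+4 (mod 26); the inverse of 11 mod 26 is 19. Each letter's alphabet position (a=0..z=25) is mapped through 11·x+4 mod 26 — an affine cipher.
For table: t(19)→11·19+4≡5=f; a(0)→11·0+4≡4=e; b(1)→11·1+4≡15=p; l(11)→11·11+4≡21=v; e(4)→11·4+4≡22=w (all mod 26).

fepvw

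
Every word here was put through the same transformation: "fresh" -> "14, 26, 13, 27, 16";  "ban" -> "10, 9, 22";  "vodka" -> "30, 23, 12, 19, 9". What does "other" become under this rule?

23, 28, 16, 13, 26

f is letter #6 and maps to 14: an offset of 8. The number is (letter's place in the alphabet, a=1) + 8.
Applying it to other: o=15→23, t=20→28, h=8→16, e=5→13, r=18→26.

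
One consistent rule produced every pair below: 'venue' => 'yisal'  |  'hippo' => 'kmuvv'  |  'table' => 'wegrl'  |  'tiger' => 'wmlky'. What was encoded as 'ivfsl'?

The shift increases by 1 at each position, starting from +3: 3, 4, 5, ….
Decoding ivfsl: i−3=f, v−4=r, f−5=a, s−6=m, l−7=e.

frame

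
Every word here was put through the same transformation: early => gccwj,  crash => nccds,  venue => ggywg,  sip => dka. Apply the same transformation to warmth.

The shift depends on letter class: consonant r→c is +11, but vowel e→g is +2. Vowels shift forward by 2 and consonants shift forward by 11.
On warmth: w(cons)+11=h, a(vowel)+2=c, r(cons)+11=c, m(cons)+11=x, t(cons)+11=e, h(cons)+11=s.

hccxes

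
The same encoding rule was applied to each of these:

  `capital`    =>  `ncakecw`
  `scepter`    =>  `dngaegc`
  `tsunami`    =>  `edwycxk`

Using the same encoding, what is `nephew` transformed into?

The shift depends on letter class: consonant c→n is +11, but vowel a→c is +2. Two shifts are in play — +2 for a/e/i/o/u, +11 for every other letter.
Applying it to nephew: n(cons)+11=y, e(vowel)+2=g, p(cons)+11=a, h(cons)+11=s, e(vowel)+2=g, w(cons)+11=h.

ygasgh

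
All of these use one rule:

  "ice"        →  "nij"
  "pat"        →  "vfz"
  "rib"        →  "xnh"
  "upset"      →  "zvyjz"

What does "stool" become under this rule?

yzttr

Two shifts are in play — +5 for a/e/i/o/u, +6 for every other letter.
For stool: s(cons)+6=y, t(cons)+6=z, o(vowel)+5=t, o(vowel)+5=t, l(cons)+6=r.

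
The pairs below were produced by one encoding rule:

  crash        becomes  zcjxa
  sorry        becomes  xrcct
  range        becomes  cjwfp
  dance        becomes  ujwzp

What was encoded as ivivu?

vivid

Each letter's alphabet position (a=0..z=25) is mapped through 21·x+9 mod 26 — an affine cipher.
Decoding ivivu: i(8)→5·(8−9)≡21=v; v(21)→5·(21−9)≡8=i; i(8)→5·(8−9)≡21=v; v(21)→5·(21−9)≡8=i; u(20)→5·(20−9)≡3=d (all mod 26).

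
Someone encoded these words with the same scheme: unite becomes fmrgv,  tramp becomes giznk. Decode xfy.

Each letter is replaced by its mirror in the alphabet: a↔z, b↔y, c↔x, and so on (the Atbash cipher).
Reversing it on xfy: x↔c, f↔u, y↔b.

cub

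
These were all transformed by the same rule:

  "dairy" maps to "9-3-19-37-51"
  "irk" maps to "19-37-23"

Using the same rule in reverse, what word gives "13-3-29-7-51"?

fancy

d(#4)→9 and a(#1)→3: differences scale by 2, so n = 2·pos + 1. With a=1..z=26, the number is 2·pos + 1.
Undoing it on 13-3-29-7-51: 13→(13−1)÷2=6=f, 3→(3−1)÷2=1=a, 29→(29−1)÷2=14=n, 7→(7−1)÷2=3=c, 51→(51−1)÷2=25=y.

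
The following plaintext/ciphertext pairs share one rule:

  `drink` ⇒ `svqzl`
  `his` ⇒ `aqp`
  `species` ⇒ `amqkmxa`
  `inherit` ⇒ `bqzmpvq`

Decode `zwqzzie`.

The output letters match the input read backwards, each shifted +8: drink reversed is knird. The word is reversed, then every letter is shifted forward by 8.
Reversing it on zwqzzie: shift back: z−8=r, w−8=o, q−8=i, z−8=r, z−8=r, i−8=a, e−8=w → roirraw; then reverse → warrior.

warrior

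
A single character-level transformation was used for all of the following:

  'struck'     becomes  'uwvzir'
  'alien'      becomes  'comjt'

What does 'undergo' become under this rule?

wqhjxnw

In struck: s→u is +2, t→w is +3, r→v is +4, u→z is +5 — the shift increases by 1 each position. Letter i (0-indexed) is shifted by i+2, so successive shifts are 2, 3, 4, ….
On undergo: u+2=w, n+3=q, d+4=h, e+5=j, r+6=x, g+7=n, o+8=w.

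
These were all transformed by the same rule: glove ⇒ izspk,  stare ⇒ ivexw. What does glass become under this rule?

The output letters match the input read backwards, each shifted +4: glove reversed is evolg. The word is reversed, then every letter is shifted forward by 4.
On glass: reverse → ssalg; then shift: s+4=w, s+4=w, a+4=e, l+4=p, g+4=k.

wwepk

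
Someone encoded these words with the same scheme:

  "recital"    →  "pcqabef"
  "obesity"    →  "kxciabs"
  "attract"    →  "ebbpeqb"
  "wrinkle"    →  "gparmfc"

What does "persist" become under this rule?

r(17)→p(15) and e(4)→c(2) fit y≡19x+4 (mod 26); the inverse of 19 mod 26 is 11. Each letter's alphabet position (a=0..z=25) is mapped through 19·x+4 mod 26 — an affine cipher.
On persist: p(15)→19·15+4≡3=d; e(4)→19·4+4≡2=c; r(17)→19·17+4≡15=p; s(18)→19·18+4≡8=i; i(8)→19·8+4≡0=a; s(18)→19·18+4≡8=i; t(19)→19·19+4≡1=b (all mod 26).

dcpiaib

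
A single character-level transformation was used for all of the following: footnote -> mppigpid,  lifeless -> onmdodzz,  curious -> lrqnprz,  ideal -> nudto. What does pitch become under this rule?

Each letter's alphabet position (a=0..z=25) is mapped through 9·x+19 mod 26 — an affine cipher.
On pitch: p(15)→9·15+19≡24=y; i(8)→9·8+19≡13=n; t(19)→9·19+19≡8=i; c(2)→9·2+19≡11=l; h(7)→9·7+19≡4=e (all mod 26).

ynile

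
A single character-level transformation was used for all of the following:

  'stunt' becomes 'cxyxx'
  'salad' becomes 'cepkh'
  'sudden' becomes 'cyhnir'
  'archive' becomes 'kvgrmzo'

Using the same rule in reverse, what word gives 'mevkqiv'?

caramel

It's a Vigenère-style cipher with numeric key [10,4,4]: position i shifts by key[i mod 3].
Reversing it on mevkqiv: m−10=c, e−4=a, v−4=r, k−10=a, q−4=m, i−4=e, v−10=l.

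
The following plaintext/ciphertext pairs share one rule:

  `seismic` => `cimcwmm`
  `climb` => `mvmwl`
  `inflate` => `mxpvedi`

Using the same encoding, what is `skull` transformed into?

cuyvv

The rule splits by letter class: vowels +4, consonants +10.
On skull: s(cons)+10=c, k(cons)+10=u, u(vowel)+4=y, l(cons)+10=v, l(cons)+10=v.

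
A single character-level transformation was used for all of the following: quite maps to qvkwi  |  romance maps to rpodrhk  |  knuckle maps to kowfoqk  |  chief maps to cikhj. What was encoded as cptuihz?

In quite: q→q is +0, u→v is +1, i→k is +2, t→w is +3 — the shift increases by 1 each position. Letter i (0-indexed) is shifted by i+0, so successive shifts are 0, 1, 2, ….
Undoing it on cptuihz: c−0=c, p−1=o, t−2=r, u−3=r, i−4=e, h−5=c, z−6=t.

correct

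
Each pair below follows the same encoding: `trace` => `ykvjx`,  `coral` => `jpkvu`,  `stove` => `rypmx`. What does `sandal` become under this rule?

t(19)→y(24) and r(17)→k(10) fit y≡7x+21 (mod 26); the inverse of 7 mod 26 is 15. Treating letters as 0–25, the rule is x ↦ 7x + 21 (mod 26).
On sandal: s(18)→7·18+21≡17=r; a(0)→7·0+21≡21=v; n(13)→7·13+21≡8=i; d(3)→7·3+21≡16=q; a(0)→7·0+21≡21=v; l(11)→7·11+21≡20=u (all mod 26).

rviqvu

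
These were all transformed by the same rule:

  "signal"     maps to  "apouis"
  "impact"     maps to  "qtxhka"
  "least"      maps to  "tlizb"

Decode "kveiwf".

cowboy

Shifts by position in signal: pos 0: s→a (+8), pos 1: i→p (+7), pos 2: g→o (+8), pos 3: n→u (+7) — repeating every 2. It's a Vigenère-style cipher with numeric key [8,7]: position i shifts by key[i mod 2].
Decoding kveiwf: k−8=c, v−7=o, e−8=w, i−7=b, w−8=o, f−7=y.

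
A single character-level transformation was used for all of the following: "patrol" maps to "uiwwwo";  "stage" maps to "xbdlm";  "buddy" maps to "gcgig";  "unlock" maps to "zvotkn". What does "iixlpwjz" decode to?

Shifts by position in patrol: pos 0: p→u (+5), pos 1: a→i (+8), pos 2: t→w (+3), pos 3: r→w (+5), pos 4: o→w (+8), pos 5: l→o (+3) — repeating every 3. The shifts repeat in a cycle of length 3: positions 0,1,… shift by +5, +8, +3, then the pattern repeats.
Decoding iixlpwjz: i−5=d, i−8=a, x−3=u, l−5=g, p−8=h, w−3=t, j−5=e, z−8=r.

daughter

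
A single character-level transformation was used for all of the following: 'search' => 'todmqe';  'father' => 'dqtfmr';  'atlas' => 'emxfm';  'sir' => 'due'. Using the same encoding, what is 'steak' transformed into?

The output letters match the input read backwards, each shifted +12: search reversed is hcraes. Two steps: reverse the string, then apply a Caesar shift of +12.
On steak: reverse → kaets; then shift: k+12=w, a+12=m, e+12=q, t+12=f, s+12=e.

wmqfe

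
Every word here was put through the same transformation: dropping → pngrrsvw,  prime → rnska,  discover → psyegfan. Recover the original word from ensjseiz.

This is an affine cipher: with a=0,…,z=25, each position x becomes (11x+8) mod 26.
Reversing it on ensjseiz: e(4)→19·(4−8)≡2=c; n(13)→19·(13−8)≡17=r; s(18)→19·(18−8)≡8=i; j(9)→19·(9−8)≡19=t; s(18)→19·(18−8)≡8=i; e(4)→19·(4−8)≡2=c; i(8)→19·(8−8)≡0=a; z(25)→19·(25−8)≡11=l (all mod 26).

critical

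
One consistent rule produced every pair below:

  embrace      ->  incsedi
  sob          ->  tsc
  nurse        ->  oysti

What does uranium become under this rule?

yseomyn

The shift depends on letter class: consonant m→n is +1, but vowel e→i is +4. Two shifts are in play — +4 for a/e/i/o/u, +1 for every other letter.
Applying it to uranium: u(vowel)+4=y, r(cons)+1=s, a(vowel)+4=e, n(cons)+1=o, i(vowel)+4=m, u(vowel)+4=y, m(cons)+1=n.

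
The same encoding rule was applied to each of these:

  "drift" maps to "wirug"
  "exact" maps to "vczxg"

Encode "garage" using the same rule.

tziztv

Each pair mirrors across the alphabet (d↔w, r↔i, i↔r): positions sum to 25. Letters are reflected about the middle of the alphabet (position → 25−position): Atbash.
For garage: g↔t, a↔z, r↔i, a↔z, g↔t, e↔v.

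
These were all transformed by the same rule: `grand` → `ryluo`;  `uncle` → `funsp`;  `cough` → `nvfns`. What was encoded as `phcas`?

earth

The shifts repeat in a cycle of length 2: positions 0,1,… shift by +11, +7, then the pattern repeats.
Decoding phcas: p−11=e, h−7=a, c−11=r, a−7=t, s−11=h.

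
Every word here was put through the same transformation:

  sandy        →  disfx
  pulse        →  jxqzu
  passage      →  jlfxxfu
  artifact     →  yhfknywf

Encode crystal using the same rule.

The output letters match the input read backwards, each shifted +5: sandy reversed is ydnas. Read the word backwards and shift each letter +5.
Applying it to crystal: reverse → latsyrc; then shift: l+5=q, a+5=f, t+5=y, s+5=x, y+5=d, r+5=w, c+5=h.

qfyxdwh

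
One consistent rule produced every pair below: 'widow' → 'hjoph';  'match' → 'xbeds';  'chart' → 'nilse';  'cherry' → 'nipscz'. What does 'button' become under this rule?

Shifts by position in widow: pos 0: w→h (+11), pos 1: i→j (+1), pos 2: d→o (+11), pos 3: o→p (+1) — repeating every 2. It's a Vigenère-style cipher with numeric key [11,1]: position i shifts by key[i mod 2].
Applying it to button: b+11=m, u+1=v, t+11=e, t+1=u, o+11=z, n+1=o.

mveuzo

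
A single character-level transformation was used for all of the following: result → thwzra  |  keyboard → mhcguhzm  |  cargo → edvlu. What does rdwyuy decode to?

pastor

Each letter shifts forward by (position + 2), i.e. 2, 3, 4, … — the shift grows by one for each successive letter.
Undoing it on rdwyuy: r−2=p, d−3=a, w−4=s, y−5=t, u−6=o, y−7=r.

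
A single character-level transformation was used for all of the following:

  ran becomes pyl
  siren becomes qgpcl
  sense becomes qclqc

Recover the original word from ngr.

pit

Compare letters: r→p is +24, a→y is +24, n→l is +24 — a constant shift. Each letter is shifted forward by 24 in the alphabet (a Caesar shift of +24).
Reversing it on ngr: n−24=p, g−24=i, r−24=t.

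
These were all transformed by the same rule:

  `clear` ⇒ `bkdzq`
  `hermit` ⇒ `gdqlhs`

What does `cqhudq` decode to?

Compare letters: c→b is +25, l→k is +25, e→d is +25 — a constant shift. Each letter is shifted forward by 25 in the alphabet (a Caesar shift of +25).
Undoing it on cqhudq: c−25=d, q−25=r, h−25=i, u−25=v, d−25=e, q−25=r.

driver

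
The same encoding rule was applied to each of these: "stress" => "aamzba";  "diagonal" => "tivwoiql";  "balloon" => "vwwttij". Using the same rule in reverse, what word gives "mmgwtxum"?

The output letters match the input read backwards, each shifted +8: stress reversed is sserts. The word is reversed, then every letter is shifted forward by 8.
Decoding mmgwtxum: shift back: m−8=e, m−8=e, g−8=y, w−8=o, t−8=l, x−8=p, u−8=m, m−8=e → eeyolpme; then reverse → employee.

employee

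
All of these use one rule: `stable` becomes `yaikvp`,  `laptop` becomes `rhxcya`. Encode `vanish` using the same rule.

bhvrcs

In stable: s→y is +6, t→a is +7, a→i is +8, b→k is +9 — the shift increases by 1 each position. Letter i (0-indexed) is shifted by i+6, so successive shifts are 6, 7, 8, ….
For vanish: v+6=b, a+7=h, n+8=v, i+9=r, s+10=c, h+11=s.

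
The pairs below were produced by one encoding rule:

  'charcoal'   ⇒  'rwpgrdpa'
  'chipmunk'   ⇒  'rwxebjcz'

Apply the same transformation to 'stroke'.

higdzt

Compare letters: c→r is +15, h→w is +15, a→p is +15 — a constant shift. It's a constant shift of +15 (ROT15).
For stroke: s+15=h, t+15=i, r+15=g, o+15=d, k+15=z, e+15=t.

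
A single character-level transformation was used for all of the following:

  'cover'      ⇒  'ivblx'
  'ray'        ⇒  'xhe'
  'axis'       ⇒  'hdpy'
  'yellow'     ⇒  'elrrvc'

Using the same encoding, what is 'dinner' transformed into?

jpttlx

Vowels shift forward by 7 and consonants shift forward by 6.
On dinner: d(cons)+6=j, i(vowel)+7=p, n(cons)+6=t, n(cons)+6=t, e(vowel)+7=l, r(cons)+6=x.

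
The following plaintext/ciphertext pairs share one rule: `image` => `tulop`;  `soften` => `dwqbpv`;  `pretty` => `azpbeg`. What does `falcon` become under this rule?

It's a Vigenère-style cipher with numeric key [11,8]: position i shifts by key[i mod 2].
On falcon: f+11=q, a+8=i, l+11=w, c+8=k, o+11=z, n+8=v.

qiwkzv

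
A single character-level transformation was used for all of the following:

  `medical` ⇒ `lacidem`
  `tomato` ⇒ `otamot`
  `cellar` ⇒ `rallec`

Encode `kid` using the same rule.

dik

The output letters match the input read backwards: medical reversed is lacidem. The word is simply reversed.
For kid: reverse → dik.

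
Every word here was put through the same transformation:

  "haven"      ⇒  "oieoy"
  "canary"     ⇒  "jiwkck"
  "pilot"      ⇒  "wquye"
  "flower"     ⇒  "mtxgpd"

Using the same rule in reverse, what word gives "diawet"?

In haven: h→o is +7, a→i is +8, v→e is +9, e→o is +10 — the shift increases by 1 each position. Each letter shifts forward by (position + 7), i.e. 7, 8, 9, … — the shift grows by one for each successive letter.
Decoding diawet: d−7=w, i−8=a, a−9=r, w−10=m, e−11=t, t−12=h.

warmth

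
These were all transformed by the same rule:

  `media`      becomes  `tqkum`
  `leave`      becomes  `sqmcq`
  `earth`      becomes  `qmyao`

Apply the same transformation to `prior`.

wyuay

The shift depends on letter class: consonant m→t is +7, but vowel e→q is +12. The rule splits by letter class: vowels +12, consonants +7.
On prior: p(cons)+7=w, r(cons)+7=y, i(vowel)+12=u, o(vowel)+12=a, r(cons)+7=y.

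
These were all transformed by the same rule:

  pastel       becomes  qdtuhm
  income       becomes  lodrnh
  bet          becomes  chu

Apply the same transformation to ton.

The shift depends on letter class: consonant p→q is +1, but vowel a→d is +3. Two shifts are in play — +3 for a/e/i/o/u, +1 for every other letter.
On ton: t(cons)+1=u, o(vowel)+3=r, n(cons)+1=o.

uro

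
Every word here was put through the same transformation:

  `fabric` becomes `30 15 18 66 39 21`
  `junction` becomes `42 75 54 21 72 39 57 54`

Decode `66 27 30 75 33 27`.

refuge

f(#6)→30 and a(#1)→15: differences scale by 3, so n = 3·pos + 12. With a=1..z=26, the number is 3·pos + 12.
Undoing it on 66 27 30 75 33 27: 66→(66−12)÷3=18=r, 27→(27−12)÷3=5=e, 30→(30−12)÷3=6=f, 75→(75−12)÷3=21=u, 33→(33−12)÷3=7=g, 27→(27−12)÷3=5=e.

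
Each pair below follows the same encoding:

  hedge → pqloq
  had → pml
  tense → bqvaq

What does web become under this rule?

The shift depends on letter class: consonant h→p is +8, but vowel e→q is +12. The rule splits by letter class: vowels +12, consonants +8.
On web: w(cons)+8=e, e(vowel)+12=q, b(cons)+8=j.

eqj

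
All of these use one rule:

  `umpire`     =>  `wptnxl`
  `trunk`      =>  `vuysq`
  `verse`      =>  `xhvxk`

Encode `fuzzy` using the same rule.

The shift increases by 1 at each position, starting from +2: 2, 3, 4, ….
On fuzzy: f+2=h, u+3=x, z+4=d, z+5=e, y+6=e.

hxdee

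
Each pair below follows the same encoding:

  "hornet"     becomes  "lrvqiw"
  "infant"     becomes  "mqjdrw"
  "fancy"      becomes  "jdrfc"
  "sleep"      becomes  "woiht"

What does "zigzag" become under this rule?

Shifts by position in hornet: pos 0: h→l (+4), pos 1: o→r (+3), pos 2: r→v (+4), pos 3: n→q (+3) — repeating every 2. A repeating key of period 2 is used — shifts +4, +3 over and over.
Applying it to zigzag: z+4=d, i+3=l, g+4=k, z+3=c, a+4=e, g+3=j.

dlkcej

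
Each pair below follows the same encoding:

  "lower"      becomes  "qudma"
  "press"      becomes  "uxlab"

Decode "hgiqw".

cabin

In lower: l→q is +5, o→u is +6, w→d is +7, e→m is +8 — the shift increases by 1 each position. The shift increases by 1 at each position, starting from +5: 5, 6, 7, ….
Undoing it on hgiqw: h−5=c, g−6=a, i−7=b, q−8=i, w−9=n.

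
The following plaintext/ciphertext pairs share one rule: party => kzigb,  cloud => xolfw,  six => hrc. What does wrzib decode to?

diary

Each pair mirrors across the alphabet (p↔k, a↔z, r↔i): positions sum to 25. This is the alphabet-reversal cipher (Atbash): a becomes z, b becomes y, etc.
Decoding wrzib: w↔d, r↔i, z↔a, i↔r, b↔y.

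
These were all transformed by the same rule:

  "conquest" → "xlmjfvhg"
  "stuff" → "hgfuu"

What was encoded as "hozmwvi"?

Each pair mirrors across the alphabet (c↔x, o↔l, n↔m): positions sum to 25. This is the alphabet-reversal cipher (Atbash): a becomes z, b becomes y, etc.
Undoing it on hozmwvi: h↔s, o↔l, z↔a, m↔n, w↔d, v↔e, i↔r.

slander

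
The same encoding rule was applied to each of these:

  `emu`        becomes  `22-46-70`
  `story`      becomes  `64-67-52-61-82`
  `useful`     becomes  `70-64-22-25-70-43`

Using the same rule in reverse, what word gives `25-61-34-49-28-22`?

fringe

Each letter becomes 3×(its alphabet position, a=1..z=26) + 7.
Undoing it on 25-61-34-49-28-22: 25→(25−7)÷3=6=f, 61→(61−7)÷3=18=r, 34→(34−7)÷3=9=i, 49→(49−7)÷3=14=n, 28→(28−7)÷3=7=g, 22→(22−7)÷3=5=e.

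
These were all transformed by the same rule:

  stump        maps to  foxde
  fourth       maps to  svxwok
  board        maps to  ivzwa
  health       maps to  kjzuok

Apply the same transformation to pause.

Treating letters as 0–25, the rule is x ↦ 9x + 25 (mod 26).
For pause: p(15)→9·15+25≡4=e; a(0)→9·0+25≡25=z; u(20)→9·20+25≡23=x; s(18)→9·18+25≡5=f; e(4)→9·4+25≡9=j (all mod 26).

ezxfj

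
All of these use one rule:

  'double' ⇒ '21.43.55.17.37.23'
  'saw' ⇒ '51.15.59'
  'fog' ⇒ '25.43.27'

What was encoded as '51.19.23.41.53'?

scent

d(#4)→21 and o(#15)→43: differences scale by 2, so n = 2·pos + 13. Each letter becomes 2×(its alphabet position, a=1..z=26) + 13.
Undoing it on 51.19.23.41.53: 51→(51−13)÷2=19=s, 19→(19−13)÷2=3=c, 23→(23−13)÷2=5=e, 41→(41−13)÷2=14=n, 53→(53−13)÷2=20=t.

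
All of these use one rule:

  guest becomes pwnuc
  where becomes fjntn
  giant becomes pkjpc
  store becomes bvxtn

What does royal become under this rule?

aqhcu

Shifts by position in guest: pos 0: g→p (+9), pos 1: u→w (+2), pos 2: e→n (+9), pos 3: s→u (+2) — repeating every 2. It's a Vigenère-style cipher with numeric key [9,2]: position i shifts by key[i mod 2].
For royal: r+9=a, o+2=q, y+9=h, a+2=c, l+9=u.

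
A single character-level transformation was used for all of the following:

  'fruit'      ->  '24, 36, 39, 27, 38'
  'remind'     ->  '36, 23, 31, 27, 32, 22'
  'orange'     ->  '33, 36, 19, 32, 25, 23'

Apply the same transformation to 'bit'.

20, 27, 38

f is letter #6 and maps to 24: an offset of 18. Letters become their 1-based position plus 18 (so a→19, b→20, …).
Applying it to bit: b=2→20, i=9→27, t=20→38.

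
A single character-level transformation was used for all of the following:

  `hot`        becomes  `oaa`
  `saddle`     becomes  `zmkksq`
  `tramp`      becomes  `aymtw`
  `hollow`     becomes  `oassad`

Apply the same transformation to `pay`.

wmf

The shift depends on letter class: consonant h→o is +7, but vowel o→a is +12. Two shifts are in play — +12 for a/e/i/o/u, +7 for every other letter.
Applying it to pay: p(cons)+7=w, a(vowel)+12=m, y(cons)+7=f.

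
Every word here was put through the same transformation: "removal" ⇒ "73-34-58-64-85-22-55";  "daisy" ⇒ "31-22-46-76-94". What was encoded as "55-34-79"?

r(#18)→73 and e(#5)→34: differences scale by 3, so n = 3·pos + 19. The formula is n = 3×(alphabet index, a=1) + 19.
Decoding 55-34-79: 55→(55−19)÷3=12=l, 34→(34−19)÷3=5=e, 79→(79−19)÷3=20=t.

let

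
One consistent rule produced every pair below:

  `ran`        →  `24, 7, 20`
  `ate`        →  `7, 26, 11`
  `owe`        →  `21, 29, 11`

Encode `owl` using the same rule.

Letters become their 1-based position plus 6 (so a→7, b→8, …).
For owl: o=15→21, w=23→29, l=12→18.

21, 29, 18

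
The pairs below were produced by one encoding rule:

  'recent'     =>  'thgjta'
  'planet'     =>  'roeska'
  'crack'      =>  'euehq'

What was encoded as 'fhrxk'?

dense

In recent: r→t is +2, e→h is +3, c→g is +4, e→j is +5 — the shift increases by 1 each position. Letter i (0-indexed) is shifted by i+2, so successive shifts are 2, 3, 4, ….
Reversing it on fhrxk: f−2=d, h−3=e, r−4=n, x−5=s, k−6=e.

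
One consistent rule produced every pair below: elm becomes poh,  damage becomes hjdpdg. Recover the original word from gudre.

board

Two steps: reverse the string, then apply a Caesar shift of +3.
Undoing it on gudre: shift back: g−3=d, u−3=r, d−3=a, r−3=o, e−3=b → draob; then reverse → board.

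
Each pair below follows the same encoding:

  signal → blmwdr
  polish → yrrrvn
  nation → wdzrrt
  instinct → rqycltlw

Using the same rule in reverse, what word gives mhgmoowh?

Shifts by position in signal: pos 0: s→b (+9), pos 1: i→l (+3), pos 2: g→m (+6), pos 3: n→w (+9), pos 4: a→d (+3), pos 5: l→r (+6) — repeating every 3. The shifts repeat in a cycle of length 3: positions 0,1,… shift by +9, +3, +6, then the pattern repeats.
Decoding mhgmoowh: m−9=d, h−3=e, g−6=a, m−9=d, o−3=l, o−6=i, w−9=n, h−3=e.

deadline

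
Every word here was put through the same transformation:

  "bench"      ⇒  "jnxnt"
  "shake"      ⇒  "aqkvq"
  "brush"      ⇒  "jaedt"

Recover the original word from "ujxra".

In bench: b→j is +8, e→n is +9, n→x is +10, c→n is +11 — the shift increases by 1 each position. The shift increases by 1 at each position, starting from +8: 8, 9, 10, ….
Reversing it on ujxra: u−8=m, j−9=a, x−10=n, r−11=g, a−12=o.

mango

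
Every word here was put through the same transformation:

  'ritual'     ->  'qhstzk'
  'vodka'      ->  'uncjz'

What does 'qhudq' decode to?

river

Compare letters: r→q is +25, i→h is +25, t→s is +25 — a constant shift. Every letter moves 25 places later in the alphabet, wrapping around z→a.
Decoding qhudq: q−25=r, h−25=i, u−25=v, d−25=e, q−25=r.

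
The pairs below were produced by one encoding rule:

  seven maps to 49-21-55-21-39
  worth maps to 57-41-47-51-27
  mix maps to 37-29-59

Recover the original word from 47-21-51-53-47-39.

return

s(#19)→49 and e(#5)→21: differences scale by 2, so n = 2·pos + 11. The formula is n = 2×(alphabet index, a=1) + 11.
Decoding 47-21-51-53-47-39: 47→(47−11)÷2=18=r, 21→(21−11)÷2=5=e, 51→(51−11)÷2=20=t, 53→(53−11)÷2=21=u, 47→(47−11)÷2=18=r, 39→(39−11)÷2=14=n.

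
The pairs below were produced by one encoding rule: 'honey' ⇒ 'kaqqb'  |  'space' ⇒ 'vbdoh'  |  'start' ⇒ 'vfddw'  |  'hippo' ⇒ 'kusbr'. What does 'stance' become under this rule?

vfdzfq

The shifts repeat in a cycle of length 2: positions 0,1,… shift by +3, +12, then the pattern repeats.
For stance: s+3=v, t+12=f, a+3=d, n+12=z, c+3=f, e+12=q.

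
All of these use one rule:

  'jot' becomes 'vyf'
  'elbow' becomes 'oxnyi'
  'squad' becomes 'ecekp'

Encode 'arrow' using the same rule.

kddyi

The shift depends on letter class: consonant j→v is +12, but vowel o→y is +10. Vowels shift forward by 10 and consonants shift forward by 12.
On arrow: a(vowel)+10=k, r(cons)+12=d, r(cons)+12=d, o(vowel)+10=y, w(cons)+12=i.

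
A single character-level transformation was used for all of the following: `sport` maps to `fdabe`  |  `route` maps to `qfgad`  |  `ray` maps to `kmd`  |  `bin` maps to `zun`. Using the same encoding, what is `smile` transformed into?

Read the word backwards and shift each letter +12.
On smile: reverse → elims; then shift: e+12=q, l+12=x, i+12=u, m+12=y, s+12=e.

qxuye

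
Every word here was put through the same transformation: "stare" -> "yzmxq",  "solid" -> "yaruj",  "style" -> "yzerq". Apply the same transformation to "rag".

xmm

The shift depends on letter class: consonant s→y is +6, but vowel a→m is +12. Two shifts are in play — +12 for a/e/i/o/u, +6 for every other letter.
Applying it to rag: r(cons)+6=x, a(vowel)+12=m, g(cons)+6=m.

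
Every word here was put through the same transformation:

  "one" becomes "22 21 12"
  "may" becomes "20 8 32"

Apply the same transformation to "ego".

o is letter #15 and maps to 22: an offset of 7. The number is (letter's place in the alphabet, a=1) + 7.
On ego: e=5→12, g=7→14, o=15→22.

12 14 22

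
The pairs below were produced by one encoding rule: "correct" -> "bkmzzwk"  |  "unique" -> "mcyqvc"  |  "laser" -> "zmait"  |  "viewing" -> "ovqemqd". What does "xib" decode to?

tap

The output letters match the input read backwards, each shifted +8: correct reversed is tcerroc. Two steps: reverse the string, then apply a Caesar shift of +8.
Reversing it on xib: shift back: x−8=p, i−8=a, b−8=t → pat; then reverse → tap.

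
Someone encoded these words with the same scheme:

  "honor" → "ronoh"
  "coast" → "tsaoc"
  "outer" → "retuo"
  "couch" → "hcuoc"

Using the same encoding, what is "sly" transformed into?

yls

It's just the letters in reverse order.
For sly: reverse → yls.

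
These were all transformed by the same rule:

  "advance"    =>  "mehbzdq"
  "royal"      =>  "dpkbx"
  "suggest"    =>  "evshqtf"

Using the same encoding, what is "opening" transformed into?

Shifts by position in advance: pos 0: a→m (+12), pos 1: d→e (+1), pos 2: v→h (+12), pos 3: a→b (+1) — repeating every 2. It's a Vigenère-style cipher with numeric key [12,1]: position i shifts by key[i mod 2].
On opening: o+12=a, p+1=q, e+12=q, n+1=o, i+12=u, n+1=o, g+12=s.

aqqouos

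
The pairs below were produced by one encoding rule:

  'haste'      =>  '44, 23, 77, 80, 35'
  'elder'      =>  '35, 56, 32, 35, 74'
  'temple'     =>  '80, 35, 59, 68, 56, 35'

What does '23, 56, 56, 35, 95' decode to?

alley

The formula is n = 3×(alphabet index, a=1) + 20.
Undoing it on 23, 56, 56, 35, 95: 23→(23−20)÷3=1=a, 56→(56−20)÷3=12=l, 56→(56−20)÷3=12=l, 35→(35−20)÷3=5=e, 95→(95−20)÷3=25=y.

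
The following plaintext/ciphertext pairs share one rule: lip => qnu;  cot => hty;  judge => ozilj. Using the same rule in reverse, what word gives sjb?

It's a constant shift of +5 (ROT5).
Undoing it on sjb: s−5=n, j−5=e, b−5=w.

new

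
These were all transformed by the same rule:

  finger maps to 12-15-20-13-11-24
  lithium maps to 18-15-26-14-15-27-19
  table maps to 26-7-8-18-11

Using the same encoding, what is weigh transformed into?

29-11-15-13-14

f is letter #6 and maps to 12: an offset of 6. Each letter is replaced by its alphabet position (a=1..z=26) + 6.
Applying it to weigh: w=23→29, e=5→11, i=9→15, g=7→13, h=8→14.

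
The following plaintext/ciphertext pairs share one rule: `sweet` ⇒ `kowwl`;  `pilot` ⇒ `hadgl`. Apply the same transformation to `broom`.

This is a Caesar cipher with shift 18.
Applying it to broom: b+18=t, r+18=j, o+18=g, o+18=g, m+18=e.

tjgge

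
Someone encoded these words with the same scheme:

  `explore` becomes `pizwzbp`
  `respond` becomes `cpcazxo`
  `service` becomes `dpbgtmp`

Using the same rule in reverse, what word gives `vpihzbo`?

Shifts by position in explore: pos 0: e→p (+11), pos 1: x→i (+11), pos 2: p→z (+10), pos 3: l→w (+11), pos 4: o→z (+11), pos 5: r→b (+10) — repeating every 3. A repeating key of period 3 is used — shifts +11, +11, +10 over and over.
Reversing it on vpihzbo: v−11=k, p−11=e, i−10=y, h−11=w, z−11=o, b−10=r, o−11=d.

keyword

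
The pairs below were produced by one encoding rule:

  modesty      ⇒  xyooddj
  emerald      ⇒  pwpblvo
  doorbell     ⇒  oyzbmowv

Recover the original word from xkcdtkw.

martial

Shifts by position in modesty: pos 0: m→x (+11), pos 1: o→y (+10), pos 2: d→o (+11), pos 3: e→o (+10) — repeating every 2. The shifts repeat in a cycle of length 2: positions 0,1,… shift by +11, +10, then the pattern repeats.
Undoing it on xkcdtkw: x−11=m, k−10=a, c−11=r, d−10=t, t−11=i, k−10=a, w−11=l.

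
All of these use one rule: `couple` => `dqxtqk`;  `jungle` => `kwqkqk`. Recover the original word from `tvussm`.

strong

In couple: c→d is +1, o→q is +2, u→x is +3, p→t is +4 — the shift increases by 1 each position. Each letter shifts forward by (position + 1), i.e. 1, 2, 3, … — the shift grows by one for each successive letter.
Reversing it on tvussm: t−1=s, v−2=t, u−3=r, s−4=o, s−5=n, m−6=g.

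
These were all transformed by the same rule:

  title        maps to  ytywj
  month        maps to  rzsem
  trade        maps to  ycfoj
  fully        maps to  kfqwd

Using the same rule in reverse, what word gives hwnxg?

A repeating key of period 2 is used — shifts +5, +11 over and over.
Decoding hwnxg: h−5=c, w−11=l, n−5=i, x−11=m, g−5=b.

climb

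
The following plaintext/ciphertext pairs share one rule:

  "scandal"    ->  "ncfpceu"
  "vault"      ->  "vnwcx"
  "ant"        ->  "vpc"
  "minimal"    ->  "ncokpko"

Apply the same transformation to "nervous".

The output letters match the input read backwards, each shifted +2: scandal reversed is ladnacs. Read the word backwards and shift each letter +2.
For nervous: reverse → suovren; then shift: s+2=u, u+2=w, o+2=q, v+2=x, r+2=t, e+2=g, n+2=p.

uwqxtgp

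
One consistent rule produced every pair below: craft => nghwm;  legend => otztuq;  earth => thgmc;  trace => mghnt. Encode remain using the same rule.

gtrhfu

c(2)→n(13) and r(17)→g(6) fit y≡3x+7 (mod 26); the inverse of 3 mod 26 is 9. Each letter's alphabet position (a=0..z=25) is mapped through 3·x+7 mod 26 — an affine cipher.
For remain: r(17)→3·17+7≡6=g; e(4)→3·4+7≡19=t; m(12)→3·12+7≡17=r; a(0)→3·0+7≡7=h; i(8)→3·8+7≡5=f; n(13)→3·13+7≡20=u (all mod 26).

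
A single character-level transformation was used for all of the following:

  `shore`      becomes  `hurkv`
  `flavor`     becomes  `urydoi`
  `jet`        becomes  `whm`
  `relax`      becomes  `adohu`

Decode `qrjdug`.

dragon

The word is reversed, then every letter is shifted forward by 3.
Decoding qrjdug: shift back: q−3=n, r−3=o, j−3=g, d−3=a, u−3=r, g−3=d → nogard; then reverse → dragon.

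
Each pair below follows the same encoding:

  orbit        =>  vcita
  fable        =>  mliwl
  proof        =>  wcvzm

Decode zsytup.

Shifts by position in orbit: pos 0: o→v (+7), pos 1: r→c (+11), pos 2: b→i (+7), pos 3: i→t (+11) — repeating every 2. A repeating key of period 2 is used — shifts +7, +11 over and over.
Undoing it on zsytup: z−7=s, s−11=h, y−7=r, t−11=i, u−7=n, p−11=e.

shrine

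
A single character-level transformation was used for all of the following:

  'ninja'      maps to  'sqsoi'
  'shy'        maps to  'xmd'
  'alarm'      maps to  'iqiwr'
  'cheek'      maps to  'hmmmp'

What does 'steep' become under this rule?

The shift depends on letter class: consonant n→s is +5, but vowel i→q is +8. The rule splits by letter class: vowels +8, consonants +5.
On steep: s(cons)+5=x, t(cons)+5=y, e(vowel)+8=m, e(vowel)+8=m, p(cons)+5=u.

xymmu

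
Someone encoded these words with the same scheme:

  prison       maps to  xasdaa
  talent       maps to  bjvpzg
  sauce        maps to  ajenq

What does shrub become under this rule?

In prison: p→x is +8, r→a is +9, i→s is +10, s→d is +11 — the shift increases by 1 each position. Each letter shifts forward by (position + 8), i.e. 8, 9, 10, … — the shift grows by one for each successive letter.
Applying it to shrub: s+8=a, h+9=q, r+10=b, u+11=f, b+12=n.

aqbfn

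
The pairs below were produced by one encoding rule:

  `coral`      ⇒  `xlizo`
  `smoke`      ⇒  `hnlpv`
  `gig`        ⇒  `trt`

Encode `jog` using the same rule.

qlt

This is the alphabet-reversal cipher (Atbash): a becomes z, b becomes y, etc.
For jog: j↔q, o↔l, g↔t.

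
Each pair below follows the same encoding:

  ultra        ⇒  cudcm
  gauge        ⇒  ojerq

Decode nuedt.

flush

In ultra: u→c is +8, l→u is +9, t→d is +10, r→c is +11 — the shift increases by 1 each position. The shift increases by 1 at each position, starting from +8: 8, 9, 10, ….
Undoing it on nuedt: n−8=f, u−9=l, e−10=u, d−11=s, t−12=h.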